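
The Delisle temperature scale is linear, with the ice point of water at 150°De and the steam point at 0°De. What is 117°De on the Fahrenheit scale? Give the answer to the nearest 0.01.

71.60°F

Linear interpolation between the fixed points: C = (117 - 150) × 100 / (0 - 150) = 22.0000°C.
Then 22.0000 × 1.8 + 32 = 71.60°F.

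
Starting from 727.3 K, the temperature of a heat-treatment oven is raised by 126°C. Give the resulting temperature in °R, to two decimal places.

Initial temperature in Celsius: 727.3 - 273.15 = 454.1500°C.
Final Celsius temperature: 454.1500 + 126.0000 = 580.1500°C.
In Rankine: 580.1500 × 1.8 + 491.67 = 1535.94°R.

1535.94°R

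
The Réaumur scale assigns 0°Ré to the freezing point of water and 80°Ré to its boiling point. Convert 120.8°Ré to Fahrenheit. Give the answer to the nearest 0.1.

Linear interpolation between the fixed points: C = (120.8 - 0) × 100 / (80 - 0) = 151.0000°C.
Then 151.0000 × 1.8 + 32 = 303.8°F.

303.8°F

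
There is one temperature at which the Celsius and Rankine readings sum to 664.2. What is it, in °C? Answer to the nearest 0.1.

61.6°C

Let C be the Celsius reading. The Rankine reading is R = 1.8·C + 491.67.
Require C + R = 664.2: (2.8)·C + 491.67 = 664.2.
C = (664.2 - 491.67) / (2.8) = 61.6.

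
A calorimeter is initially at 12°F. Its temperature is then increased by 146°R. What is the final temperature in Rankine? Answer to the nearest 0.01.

617.67°R

Initial temperature in Celsius: (12 - 32) × 5/9 = -11.1111°C.
The 146°R change is an interval, so only the factor 5/9 applies: +146 × 5/9 = +81.1111°C.
Final Celsius temperature: -11.1111 + 81.1111 = 70.0000°C.
In Rankine: 70.0000 × 1.8 + 491.67 = 617.67°R.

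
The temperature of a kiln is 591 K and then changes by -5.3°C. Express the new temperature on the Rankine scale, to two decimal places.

1054.26°R

Initial temperature in Celsius: 591 - 273.15 = 317.8500°C.
Final Celsius temperature: 317.8500 - 5.3000 = 312.5500°C.
In Rankine: 312.5500 × 1.8 + 491.67 = 1054.26°R.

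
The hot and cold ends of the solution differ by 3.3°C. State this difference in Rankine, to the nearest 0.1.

For a temperature interval the offset drops out; only the factor 1.8 applies.
3.3 × 1.8 = 5.9.

5.9°R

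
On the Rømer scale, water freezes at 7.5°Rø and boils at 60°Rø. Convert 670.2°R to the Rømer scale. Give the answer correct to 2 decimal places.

First in Celsius: (670.2 - 491.67) × 5/9 = 99.1833°C.
Linearly onto the Rømer scale: 7.5 + (99.1833 / 100) × (60 - 7.5) = 59.57°Rø.

59.57°Rø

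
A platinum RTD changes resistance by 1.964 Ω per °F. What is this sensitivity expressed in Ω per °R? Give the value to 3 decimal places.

Since only a temperature interval is involved, the additive offset between the scales drops out.
A change of 1°R is a change of 1°F, so per °R the value is 1.964 × 1 = 1.964.

1.964 Ω per °R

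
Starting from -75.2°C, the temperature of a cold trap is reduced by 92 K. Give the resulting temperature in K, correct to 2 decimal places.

105.95 K

The 92 K change is an interval; Kelvin and Celsius degrees are the same size, so ΔC = -92°C.
Final Celsius temperature: -75.2000 - 92.0000 = -167.2000°C.
In kelvin: -167.2000 + 273.15 = 105.95 K.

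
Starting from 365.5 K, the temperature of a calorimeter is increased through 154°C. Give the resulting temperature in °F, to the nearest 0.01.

475.43°F

Initial temperature in Celsius: 365.5 - 273.15 = 92.3500°C.
Final Celsius temperature: 92.3500 + 154.0000 = 246.3500°C.
In Fahrenheit: 246.3500 × 1.8 + 32 = 475.43°F.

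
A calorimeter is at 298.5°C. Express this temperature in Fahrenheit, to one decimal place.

569.3°F

In Fahrenheit: 298.5000 × 1.8 + 32 = 569.3°F.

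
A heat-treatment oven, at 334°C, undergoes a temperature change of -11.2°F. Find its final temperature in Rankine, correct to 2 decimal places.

1081.67°R

The 11.2°F change is an interval, so only the factor 5/9 applies: -11.2 × 5/9 = -6.2222°C.
Final Celsius temperature: 334.0000 - 6.2222 = 327.7778°C.
In Rankine: 327.7778 × 1.8 + 491.67 = 1081.67°R.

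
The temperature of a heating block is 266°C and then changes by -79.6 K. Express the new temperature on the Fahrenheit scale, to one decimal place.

The 79.6 K change is an interval; Kelvin and Celsius degrees are the same size, so ΔC = -79.6°C.
Final Celsius temperature: 266.0000 - 79.6000 = 186.4000°C.
In Fahrenheit: 186.4000 × 1.8 + 32 = 367.5°F.

367.5°F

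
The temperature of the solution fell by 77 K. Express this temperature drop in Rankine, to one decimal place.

138.6°R

For a temperature interval the offset drops out; only the factor 1.8 applies.
77 × 1.8 = 138.6.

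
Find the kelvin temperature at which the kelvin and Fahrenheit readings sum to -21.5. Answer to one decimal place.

156.5 K

Let K be the kelvin reading. The Fahrenheit reading is F = 1.8·K - 459.67.
Require K + F = -21.5: (2.8)·K - 459.67 = -21.5.
K = (-21.5 + 459.67) / (2.8) = 156.5.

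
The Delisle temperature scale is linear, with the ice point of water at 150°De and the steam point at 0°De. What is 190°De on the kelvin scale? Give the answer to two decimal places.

246.48 K

Linear interpolation between the fixed points: C = (190 - 150) × 100 / (0 - 150) = -26.6667°C.
Then -26.6667 + 273.15 = 246.48 K.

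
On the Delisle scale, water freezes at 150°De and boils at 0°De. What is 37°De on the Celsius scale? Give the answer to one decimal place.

75.3°C

Linear interpolation between the fixed points: C = (37 - 150) × 100 / (0 - 150) = 75.3333°C.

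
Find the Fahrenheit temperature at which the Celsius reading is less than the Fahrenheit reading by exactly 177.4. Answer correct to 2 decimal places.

Let F be the Fahrenheit reading. The Celsius reading is C = 5/9·F - 17.7778.
Require C - F = -177.4: (-4/9)·F - 17.7778 = -177.4.
F = (-177.4 + 17.7778) / (-4/9) = 359.15.

359.15°F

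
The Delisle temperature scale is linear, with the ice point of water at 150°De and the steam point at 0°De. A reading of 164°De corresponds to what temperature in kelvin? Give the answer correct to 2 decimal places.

263.82 K

Linear interpolation between the fixed points: C = (164 - 150) × 100 / (0 - 150) = -9.3333°C.
Then -9.3333 + 273.15 = 263.82 K.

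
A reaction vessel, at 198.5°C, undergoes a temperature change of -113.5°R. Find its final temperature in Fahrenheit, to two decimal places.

The 113.5°R change is an interval, so only the factor 5/9 applies: -113.5 × 5/9 = -63.0556°C.
Final Celsius temperature: 198.5000 - 63.0556 = 135.4444°C.
In Fahrenheit: 135.4444 × 1.8 + 32 = 275.80°F.

275.80°F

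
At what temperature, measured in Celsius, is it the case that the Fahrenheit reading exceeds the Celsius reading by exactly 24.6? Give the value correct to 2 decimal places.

-9.25°C

Let C be the Celsius reading. The Fahrenheit reading is F = 1.8·C + 32.
Require F - C = 24.6: (0.8)·C + 32 = 24.6.
C = (24.6 - 32) / (0.8) = -9.25.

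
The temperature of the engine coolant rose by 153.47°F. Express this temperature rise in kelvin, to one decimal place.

For a temperature interval the offset drops out; only the factor 5/9 applies.
153.47 × 5/9 = 85.3.

85.3 K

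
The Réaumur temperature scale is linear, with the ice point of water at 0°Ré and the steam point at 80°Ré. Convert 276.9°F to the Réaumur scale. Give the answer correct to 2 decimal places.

First in Celsius: (276.9 - 32) × 5/9 = 136.0556°C.
Linearly onto the Réaumur scale: 0 + (136.0556 / 100) × (80 - 0) = 108.84°Ré.

108.84°Ré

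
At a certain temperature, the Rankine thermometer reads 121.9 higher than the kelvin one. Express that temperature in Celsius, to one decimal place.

Let x be the kelvin reading; then the Rankine reading is 1.8·x.
(1.8·x) - x = 121.9  ⇒  (0.8)·x = 121.9  ⇒  x = 152.3750 K.
In Celsius: 152.375 - 273.15 = -120.8°C.

-120.8°C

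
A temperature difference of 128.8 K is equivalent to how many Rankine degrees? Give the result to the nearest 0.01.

231.84°R

For a temperature interval the offset drops out; only the factor 1.8 applies.
128.8 × 1.8 = 231.84.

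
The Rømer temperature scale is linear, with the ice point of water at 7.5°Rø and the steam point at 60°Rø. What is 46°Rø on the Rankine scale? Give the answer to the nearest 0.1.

Linear interpolation between the fixed points: C = (46 - 7.5) × 100 / (60 - 7.5) = 73.3333°C.
Then 73.3333 × 1.8 + 491.67 = 623.7°R.

623.7°R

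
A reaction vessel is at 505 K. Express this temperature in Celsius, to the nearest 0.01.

In Celsius: 505 - 273.15 = 231.8500°C.

231.85°C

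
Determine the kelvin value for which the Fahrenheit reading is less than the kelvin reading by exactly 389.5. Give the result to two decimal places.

87.71 K

Let K be the kelvin reading. The Fahrenheit reading is F = 1.8·K - 459.67.
Require F - K = -389.5: (0.8)·K - 459.67 = -389.5.
K = (-389.5 + 459.67) / (0.8) = 87.71.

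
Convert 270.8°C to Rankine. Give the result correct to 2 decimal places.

In Rankine: 270.8000 × 1.8 + 491.67 = 979.11°R.

979.11°R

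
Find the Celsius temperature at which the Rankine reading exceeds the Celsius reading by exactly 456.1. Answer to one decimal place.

Let C be the Celsius reading. The Rankine reading is R = 1.8·C + 491.67.
Require R - C = 456.1: (0.8)·C + 491.67 = 456.1.
C = (456.1 - 491.67) / (0.8) = -44.5.

-44.5°C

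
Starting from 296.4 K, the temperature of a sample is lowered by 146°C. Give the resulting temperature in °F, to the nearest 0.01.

Initial temperature in Celsius: 296.4 - 273.15 = 23.2500°C.
Final Celsius temperature: 23.2500 - 146.0000 = -122.7500°C.
In Fahrenheit: -122.7500 × 1.8 + 32 = -188.95°F.

-188.95°F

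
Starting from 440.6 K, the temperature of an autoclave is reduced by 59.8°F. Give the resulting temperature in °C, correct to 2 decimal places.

Initial temperature in Celsius: 440.6 - 273.15 = 167.4500°C.
The 59.8°F change is an interval, so only the factor 5/9 applies: -59.8 × 5/9 = -33.2222°C.
Final Celsius temperature: 167.4500 - 33.2222 = 134.2278°C.

134.23°C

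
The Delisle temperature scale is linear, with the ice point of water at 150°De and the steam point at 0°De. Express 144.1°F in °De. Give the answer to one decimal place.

56.6°De

First in Celsius: (144.1 - 32) × 5/9 = 62.2778°C.
Linearly onto the Delisle scale: 150 + (62.2778 / 100) × (0 - 150) = 56.6°De.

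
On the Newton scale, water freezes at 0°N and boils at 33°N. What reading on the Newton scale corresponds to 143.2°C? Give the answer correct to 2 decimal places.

Linearly onto the Newton scale: 0 + (143.2000 / 100) × (33 - 0) = 47.26°N.

47.26°N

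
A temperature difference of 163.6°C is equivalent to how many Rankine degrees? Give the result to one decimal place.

An interval of 1°C corresponds to 1.8°R.
163.6 × 1.8 = 294.5.

294.5°R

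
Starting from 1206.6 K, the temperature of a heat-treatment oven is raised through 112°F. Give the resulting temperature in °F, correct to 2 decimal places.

1824.21°F

Initial temperature in Celsius: 1206.6 - 273.15 = 933.4500°C.
The 112°F change is an interval, so only the factor 5/9 applies: +112 × 5/9 = +62.2222°C.
Final Celsius temperature: 933.4500 + 62.2222 = 995.6722°C.
In Fahrenheit: 995.6722 × 1.8 + 32 = 1824.21°F.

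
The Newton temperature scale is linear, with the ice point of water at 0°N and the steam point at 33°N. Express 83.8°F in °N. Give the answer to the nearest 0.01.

First in Celsius: (83.8 - 32) × 5/9 = 28.7778°C.
Linearly onto the Newton scale: 0 + (28.7778 / 100) × (33 - 0) = 9.50°N.

9.50°N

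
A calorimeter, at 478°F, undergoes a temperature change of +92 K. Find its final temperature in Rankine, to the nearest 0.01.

1103.27°R

Initial temperature in Celsius: (478 - 32) × 5/9 = 247.7778°C.
The 92 K change is an interval; Kelvin and Celsius degrees are the same size, so ΔC = +92°C.
Final Celsius temperature: 247.7778 + 92.0000 = 339.7778°C.
In Rankine: 339.7778 × 1.8 + 491.67 = 1103.27°R.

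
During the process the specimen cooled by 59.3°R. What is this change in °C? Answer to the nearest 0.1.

32.9°C

For a temperature interval the offset drops out; only the factor 5/9 applies.
59.3 × 5/9 = 32.9.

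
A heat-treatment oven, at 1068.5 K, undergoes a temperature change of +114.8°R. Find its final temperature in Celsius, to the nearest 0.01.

Initial temperature in Celsius: 1068.5 - 273.15 = 795.3500°C.
The 114.8°R change is an interval, so only the factor 5/9 applies: +114.8 × 5/9 = +63.7778°C.
Final Celsius temperature: 795.3500 + 63.7778 = 859.1278°C.

859.13°C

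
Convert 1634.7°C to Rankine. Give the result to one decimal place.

In Rankine: 1634.7000 × 1.8 + 491.67 = 3434.1°R.

3434.1°R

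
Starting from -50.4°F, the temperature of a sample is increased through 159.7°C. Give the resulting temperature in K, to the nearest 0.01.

387.07 K

Initial temperature in Celsius: (-50.4 - 32) × 5/9 = -45.7778°C.
Final Celsius temperature: -45.7778 + 159.7000 = 113.9222°C.
In kelvin: 113.9222 + 273.15 = 387.07 K.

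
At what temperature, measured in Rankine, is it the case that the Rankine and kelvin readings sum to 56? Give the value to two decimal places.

36.00°R

Let R be the Rankine reading. The kelvin reading is K = 5/9·R.
Require R + K = 56: (14/9)·R = 56.
R = (56) / (14/9) = 36.00.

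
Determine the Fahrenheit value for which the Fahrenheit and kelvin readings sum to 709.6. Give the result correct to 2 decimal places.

Let F be the Fahrenheit reading. The kelvin reading is K = 5/9·F + 255.372.
Require F + K = 709.6: (14/9)·F + 255.372 = 709.6.
F = (709.6 - 255.372) / (14/9) = 292.00.

292.00°F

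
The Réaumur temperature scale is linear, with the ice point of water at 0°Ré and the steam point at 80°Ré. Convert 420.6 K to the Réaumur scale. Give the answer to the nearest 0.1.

118.0°Ré

First in Celsius: 420.6 - 273.15 = 147.4500°C.
Linearly onto the Réaumur scale: 0 + (147.4500 / 100) × (80 - 0) = 118.0°Ré.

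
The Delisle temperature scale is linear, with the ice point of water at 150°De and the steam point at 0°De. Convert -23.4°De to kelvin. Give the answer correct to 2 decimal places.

Linear interpolation between the fixed points: C = (-23.4 - 150) × 100 / (0 - 150) = 115.6000°C.
Then 115.6000 + 273.15 = 388.75 K.

388.75 K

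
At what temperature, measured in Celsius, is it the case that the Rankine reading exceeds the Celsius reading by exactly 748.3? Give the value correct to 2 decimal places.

Let C be the Celsius reading. The Rankine reading is R = 1.8·C + 491.67.
Require R - C = 748.3: (0.8)·C + 491.67 = 748.3.
C = (748.3 - 491.67) / (0.8) = 320.79.

320.79°C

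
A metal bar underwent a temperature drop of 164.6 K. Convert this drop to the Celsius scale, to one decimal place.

164.6°C

Kelvin and Celsius degrees are the same size, so the interval is unchanged: 164.6.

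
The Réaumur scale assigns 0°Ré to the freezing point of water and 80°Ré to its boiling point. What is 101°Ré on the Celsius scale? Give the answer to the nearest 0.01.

126.25°C

Linear interpolation between the fixed points: C = (101 - 0) × 100 / (80 - 0) = 126.2500°C.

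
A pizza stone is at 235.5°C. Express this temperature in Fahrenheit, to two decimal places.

In Fahrenheit: 235.5000 × 1.8 + 32 = 455.90°F.

455.90°F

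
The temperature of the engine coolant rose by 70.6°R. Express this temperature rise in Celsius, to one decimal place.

39.2°C

For a temperature interval the offset drops out; only the factor 5/9 applies.
70.6 × 5/9 = 39.2.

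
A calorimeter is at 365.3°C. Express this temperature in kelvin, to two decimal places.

638.45 K

In kelvin: 365.3000 + 273.15 = 638.45 K.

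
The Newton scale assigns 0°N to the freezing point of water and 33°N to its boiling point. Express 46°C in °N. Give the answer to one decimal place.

15.2°N

Linearly onto the Newton scale: 0 + (46.0000 / 100) × (33 - 0) = 15.2°N.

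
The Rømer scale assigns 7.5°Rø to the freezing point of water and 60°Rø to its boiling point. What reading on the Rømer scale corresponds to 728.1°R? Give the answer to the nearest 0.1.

First in Celsius: (728.1 - 491.67) × 5/9 = 131.3500°C.
Linearly onto the Rømer scale: 7.5 + (131.3500 / 100) × (60 - 7.5) = 76.5°Rø.

76.5°Rø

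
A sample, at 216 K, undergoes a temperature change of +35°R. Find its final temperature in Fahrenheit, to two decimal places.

Initial temperature in Celsius: 216 - 273.15 = -57.1500°C.
The 35°R change is an interval, so only the factor 5/9 applies: +35 × 5/9 = +19.4444°C.
Final Celsius temperature: -57.1500 + 19.4444 = -37.7056°C.
In Fahrenheit: -37.7056 × 1.8 + 32 = -35.87°F.

-35.87°F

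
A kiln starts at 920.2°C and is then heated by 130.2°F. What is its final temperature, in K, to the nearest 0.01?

1265.68 K

The 130.2°F change is an interval, so only the factor 5/9 applies: +130.2 × 5/9 = +72.3333°C.
Final Celsius temperature: 920.2000 + 72.3333 = 992.5333°C.
In kelvin: 992.5333 + 273.15 = 1265.68 K.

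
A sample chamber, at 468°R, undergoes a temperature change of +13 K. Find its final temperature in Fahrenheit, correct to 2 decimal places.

Initial temperature in Celsius: (468 - 491.67) × 5/9 = -13.1500°C.
The 13 K change is an interval; Kelvin and Celsius degrees are the same size, so ΔC = +13°C.
Final Celsius temperature: -13.1500 + 13.0000 = -0.1500°C.
In Fahrenheit: -0.1500 × 1.8 + 32 = 31.73°F.

31.73°F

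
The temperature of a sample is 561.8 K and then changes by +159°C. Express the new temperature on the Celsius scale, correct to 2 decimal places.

Initial temperature in Celsius: 561.8 - 273.15 = 288.6500°C.
Final Celsius temperature: 288.6500 + 159.0000 = 447.6500°C.

447.65°C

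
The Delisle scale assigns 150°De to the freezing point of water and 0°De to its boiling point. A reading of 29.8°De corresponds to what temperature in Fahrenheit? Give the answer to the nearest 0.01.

Linear interpolation between the fixed points: C = (29.8 - 150) × 100 / (0 - 150) = 80.1333°C.
Then 80.1333 × 1.8 + 32 = 176.24°F.

176.24°F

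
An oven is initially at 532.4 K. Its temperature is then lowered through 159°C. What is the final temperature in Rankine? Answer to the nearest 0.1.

Initial temperature in Celsius: 532.4 - 273.15 = 259.2500°C.
Final Celsius temperature: 259.2500 - 159.0000 = 100.2500°C.
In Rankine: 100.2500 × 1.8 + 491.67 = 672.1°R.

672.1°R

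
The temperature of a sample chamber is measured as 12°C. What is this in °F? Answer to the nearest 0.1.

In Fahrenheit: 12.0000 × 1.8 + 32 = 53.6°F.

53.6°F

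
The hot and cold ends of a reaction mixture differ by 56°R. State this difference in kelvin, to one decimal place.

31.1 K

Only the scale ratio 5/9 matters for a change in temperature.
56 × 5/9 = 31.1.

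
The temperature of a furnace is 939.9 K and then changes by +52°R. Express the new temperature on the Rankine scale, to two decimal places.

Initial temperature in Celsius: 939.9 - 273.15 = 666.7500°C.
The 52°R change is an interval, so only the factor 5/9 applies: +52 × 5/9 = +28.8889°C.
Final Celsius temperature: 666.7500 + 28.8889 = 695.6389°C.
In Rankine: 695.6389 × 1.8 + 491.67 = 1743.82°R.

1743.82°R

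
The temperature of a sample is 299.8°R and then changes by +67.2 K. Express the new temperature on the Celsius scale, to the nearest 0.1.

Initial temperature in Celsius: (299.8 - 491.67) × 5/9 = -106.5944°C.
The 67.2 K change is an interval; Kelvin and Celsius degrees are the same size, so ΔC = +67.2°C.
Final Celsius temperature: -106.5944 + 67.2000 = -39.3944°C.

-39.4°C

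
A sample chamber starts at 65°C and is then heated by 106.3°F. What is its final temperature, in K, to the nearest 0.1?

The 106.3°F change is an interval, so only the factor 5/9 applies: +106.3 × 5/9 = +59.0556°C.
Final Celsius temperature: 65.0000 + 59.0556 = 124.0556°C.
In kelvin: 124.0556 + 273.15 = 397.2 K.

397.2 K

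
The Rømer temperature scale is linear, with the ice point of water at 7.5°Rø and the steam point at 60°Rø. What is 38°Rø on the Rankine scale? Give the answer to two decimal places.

596.24°R

Linear interpolation between the fixed points: C = (38 - 7.5) × 100 / (60 - 7.5) = 58.0952°C.
Then 58.0952 × 1.8 + 491.67 = 596.24°R.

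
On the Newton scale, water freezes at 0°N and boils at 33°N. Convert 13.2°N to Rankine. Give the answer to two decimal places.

563.67°R

Linear interpolation between the fixed points: C = (13.2 - 0) × 100 / (33 - 0) = 40.0000°C.
Then 40.0000 × 1.8 + 491.67 = 563.67°R.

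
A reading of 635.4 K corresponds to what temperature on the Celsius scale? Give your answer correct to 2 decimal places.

In Celsius: 635.4 - 273.15 = 362.2500°C.

362.25°C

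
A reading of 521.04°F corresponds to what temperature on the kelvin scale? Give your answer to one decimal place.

544.8 K

In Celsius: (521.04 - 32) × 5/9 = 271.6889°C.
In kelvin: 271.6889 + 273.15 = 544.8 K.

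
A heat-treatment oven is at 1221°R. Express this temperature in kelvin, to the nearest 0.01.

678.33 K

In Celsius: (1221 - 491.67) × 5/9 = 405.1833°C.
In kelvin: 405.1833 + 273.15 = 678.33 K.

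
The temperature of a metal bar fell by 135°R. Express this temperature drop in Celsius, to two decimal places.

75.00°C

For a temperature interval the offset drops out; only the factor 5/9 applies.
135 × 5/9 = 75.00.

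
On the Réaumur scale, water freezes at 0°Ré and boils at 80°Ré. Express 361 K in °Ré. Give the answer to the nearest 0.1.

70.3°Ré

First in Celsius: 361 - 273.15 = 87.8500°C.
Linearly onto the Réaumur scale: 0 + (87.8500 / 100) × (80 - 0) = 70.3°Ré.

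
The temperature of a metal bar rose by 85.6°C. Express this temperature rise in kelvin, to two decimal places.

85.60 K

Celsius and kelvin degrees are the same size, so the interval is unchanged: 85.60.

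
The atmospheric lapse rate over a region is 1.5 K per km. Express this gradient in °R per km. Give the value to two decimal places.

2.70 °R/km

Since only a temperature interval is involved, the additive offset between the scales drops out.
A change of 1 K is a change of 1.8°R, so 1.5 × 1.8 = 2.70.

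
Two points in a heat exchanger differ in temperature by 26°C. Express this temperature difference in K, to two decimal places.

Celsius and kelvin degrees are the same size, so the interval is unchanged: 26.00.

26.00 K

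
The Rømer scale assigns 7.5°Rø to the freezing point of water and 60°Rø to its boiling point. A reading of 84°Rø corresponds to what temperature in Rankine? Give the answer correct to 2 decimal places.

753.96°R

Linear interpolation between the fixed points: C = (84 - 7.5) × 100 / (60 - 7.5) = 145.7143°C.
Then 145.7143 × 1.8 + 491.67 = 753.96°R.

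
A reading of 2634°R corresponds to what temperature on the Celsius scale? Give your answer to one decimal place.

In Celsius: (2634 - 491.67) × 5/9 = 1190.1833°C.

1190.2°C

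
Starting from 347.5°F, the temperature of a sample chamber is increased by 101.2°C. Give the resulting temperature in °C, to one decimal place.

276.5°C

Initial temperature in Celsius: (347.5 - 32) × 5/9 = 175.2778°C.
Final Celsius temperature: 175.2778 + 101.2000 = 276.4778°C.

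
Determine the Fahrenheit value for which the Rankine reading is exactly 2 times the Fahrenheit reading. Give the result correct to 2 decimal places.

459.67°F

Let F be the Fahrenheit reading. The Rankine reading is R = 1·F + 459.67.
Require R = 2·F: 1·F + 459.67 = 2·F.
(-1)·F = -459.67  ⇒  F = 459.67.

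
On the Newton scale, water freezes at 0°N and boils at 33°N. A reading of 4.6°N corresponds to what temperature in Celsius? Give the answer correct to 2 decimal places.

Linear interpolation between the fixed points: C = (4.6 - 0) × 100 / (33 - 0) = 13.9394°C.

13.94°C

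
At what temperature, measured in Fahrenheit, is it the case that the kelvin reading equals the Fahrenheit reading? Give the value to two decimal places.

574.59°F

Let F be the Fahrenheit reading. The kelvin reading is K = 5/9·F + 255.372.
Set K = F: 5/9·F + 255.372 = F.
(-4/9)·F = -255.372  ⇒  F = 574.59.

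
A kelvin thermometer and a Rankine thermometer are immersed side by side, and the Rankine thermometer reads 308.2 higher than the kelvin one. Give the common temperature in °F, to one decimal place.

233.8°F

Let x be the kelvin reading; then the Rankine reading is 1.8·x.
(1.8·x) - x = 308.2  ⇒  (0.8)·x = 308.2  ⇒  x = 385.2500 K.
In Celsius: 385.25 - 273.15 = 112.1000°C.
In Fahrenheit: 112.1000 × 1.8 + 32 = 233.8°F.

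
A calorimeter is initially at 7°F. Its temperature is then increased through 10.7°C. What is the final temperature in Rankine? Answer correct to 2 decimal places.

Initial temperature in Celsius: (7 - 32) × 5/9 = -13.8889°C.
Final Celsius temperature: -13.8889 + 10.7000 = -3.1889°C.
In Rankine: -3.1889 × 1.8 + 491.67 = 485.93°R.

485.93°R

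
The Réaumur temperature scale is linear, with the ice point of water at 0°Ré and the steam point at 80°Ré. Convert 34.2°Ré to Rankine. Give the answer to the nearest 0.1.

568.6°R

Linear interpolation between the fixed points: C = (34.2 - 0) × 100 / (80 - 0) = 42.7500°C.
Then 42.7500 × 1.8 + 491.67 = 568.6°R.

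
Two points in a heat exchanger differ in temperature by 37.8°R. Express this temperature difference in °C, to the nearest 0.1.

21.0°C

An interval of 1°R corresponds to 5/9°C.
37.8 × 5/9 = 21.0.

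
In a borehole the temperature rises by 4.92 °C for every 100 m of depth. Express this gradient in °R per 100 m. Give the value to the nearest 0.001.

Since only a temperature interval is involved, the additive offset between the scales drops out.
A change of 1°C is a change of 1.8°R, so 4.92 × 1.8 = 8.856.

8.856 °R/100 m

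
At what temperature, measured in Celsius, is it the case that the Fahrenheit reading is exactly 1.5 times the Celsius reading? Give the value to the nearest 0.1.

Let C be the Celsius reading. The Fahrenheit reading is F = 1.8·C + 32.
Require F = 1.5·C: 1.8·C + 32 = 1.5·C.
(0.3)·C = -32  ⇒  C = -106.7.

-106.7°C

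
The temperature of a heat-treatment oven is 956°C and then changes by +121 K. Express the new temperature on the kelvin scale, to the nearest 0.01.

1350.15 K

The 121 K change is an interval; Kelvin and Celsius degrees are the same size, so ΔC = +121°C.
Final Celsius temperature: 956.0000 + 121.0000 = 1077.0000°C.
In kelvin: 1077.0000 + 273.15 = 1350.15 K.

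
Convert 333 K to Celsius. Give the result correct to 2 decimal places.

In Celsius: 333 - 273.15 = 59.8500°C.

59.85°C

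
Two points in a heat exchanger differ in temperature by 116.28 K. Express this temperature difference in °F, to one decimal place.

209.3°F

For a temperature interval the offset drops out; only the factor 1.8 applies.
116.28 × 1.8 = 209.3.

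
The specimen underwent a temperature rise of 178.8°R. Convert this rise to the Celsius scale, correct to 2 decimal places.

For a temperature interval the offset drops out; only the factor 5/9 applies.
178.8 × 5/9 = 99.33.

99.33°C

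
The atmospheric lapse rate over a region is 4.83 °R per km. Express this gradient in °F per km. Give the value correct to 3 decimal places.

4.830 °F/km

The quantity depends on a temperature interval, so only the ratio of degree sizes applies; the offset between the scales is irrelevant.
A change of 1°R is a change of 1°F, so 4.83 × 1 = 4.830.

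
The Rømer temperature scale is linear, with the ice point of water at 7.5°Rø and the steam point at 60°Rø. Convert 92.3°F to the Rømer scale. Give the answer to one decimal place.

25.1°Rø

First in Celsius: (92.3 - 32) × 5/9 = 33.5000°C.
Linearly onto the Rømer scale: 7.5 + (33.5000 / 100) × (60 - 7.5) = 25.1°Rø.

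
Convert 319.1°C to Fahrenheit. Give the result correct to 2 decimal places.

In Fahrenheit: 319.1000 × 1.8 + 32 = 606.38°F.

606.38°F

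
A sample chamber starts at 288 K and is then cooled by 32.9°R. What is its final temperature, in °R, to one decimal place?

Initial temperature in Celsius: 288 - 273.15 = 14.8500°C.
The 32.9°R change is an interval, so only the factor 5/9 applies: -32.9 × 5/9 = -18.2778°C.
Final Celsius temperature: 14.8500 - 18.2778 = -3.4278°C.
In Rankine: -3.4278 × 1.8 + 491.67 = 485.5°R.

485.5°R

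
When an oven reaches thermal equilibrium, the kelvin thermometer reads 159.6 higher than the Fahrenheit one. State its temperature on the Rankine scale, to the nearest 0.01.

675.16°R

Let x be the Fahrenheit reading; then the kelvin reading is 5/9·x + 255.372.
(5/9·x + 255.372) - x = 159.6  ⇒  (-4/9)·x = -95.7722  ⇒  x = 215.4875°F.
In Celsius: (215.4875 - 32) × 5/9 = 101.9375°C.
In Rankine: 101.9375 × 1.8 + 491.67 = 675.16°R.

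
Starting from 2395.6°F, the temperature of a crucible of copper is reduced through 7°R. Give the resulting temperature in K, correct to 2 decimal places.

Initial temperature in Celsius: (2395.6 - 32) × 5/9 = 1313.1111°C.
The 7°R change is an interval, so only the factor 5/9 applies: -7 × 5/9 = -3.8889°C.
Final Celsius temperature: 1313.1111 - 3.8889 = 1309.2222°C.
In kelvin: 1309.2222 + 273.15 = 1582.37 K.

1582.37 K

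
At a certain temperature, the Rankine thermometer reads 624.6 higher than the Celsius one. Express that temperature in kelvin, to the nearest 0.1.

Let x be the Celsius reading; then the Rankine reading is 1.8·x + 491.67.
(1.8·x + 491.67) - x = 624.6  ⇒  (0.8)·x = 132.93  ⇒  x = 166.1625°C.
In kelvin: 166.1625 + 273.15 = 439.3 K.

439.3 K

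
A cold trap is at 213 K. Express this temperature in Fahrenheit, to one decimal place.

-76.3°F

In Celsius: 213 - 273.15 = -60.1500°C.
In Fahrenheit: -60.1500 × 1.8 + 32 = -76.3°F.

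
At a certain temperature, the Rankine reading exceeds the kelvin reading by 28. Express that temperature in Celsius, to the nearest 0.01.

Let x be the Rankine reading; then the kelvin reading is 5/9·x.
(5/9·x) - x = -28  ⇒  (-4/9)·x = -28  ⇒  x = 63.0000°R.
In Celsius: (63 - 491.67) × 5/9 = -238.15°C.

-238.15°C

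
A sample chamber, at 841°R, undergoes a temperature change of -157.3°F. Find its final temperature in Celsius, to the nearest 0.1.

106.7°C

Initial temperature in Celsius: (841 - 491.67) × 5/9 = 194.0722°C.
The 157.3°F change is an interval, so only the factor 5/9 applies: -157.3 × 5/9 = -87.3889°C.
Final Celsius temperature: 194.0722 - 87.3889 = 106.6833°C.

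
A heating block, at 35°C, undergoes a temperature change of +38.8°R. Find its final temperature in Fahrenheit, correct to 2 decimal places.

The 38.8°R change is an interval, so only the factor 5/9 applies: +38.8 × 5/9 = +21.5556°C.
Final Celsius temperature: 35.0000 + 21.5556 = 56.5556°C.
In Fahrenheit: 56.5556 × 1.8 + 32 = 133.80°F.

133.80°F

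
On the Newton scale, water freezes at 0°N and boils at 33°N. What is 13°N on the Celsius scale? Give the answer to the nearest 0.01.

Linear interpolation between the fixed points: C = (13 - 0) × 100 / (33 - 0) = 39.3939°C.

39.39°C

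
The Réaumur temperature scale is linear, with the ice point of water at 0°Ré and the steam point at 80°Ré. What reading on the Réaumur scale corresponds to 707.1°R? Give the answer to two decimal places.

95.75°Ré

First in Celsius: (707.1 - 491.67) × 5/9 = 119.6833°C.
Linearly onto the Réaumur scale: 0 + (119.6833 / 100) × (80 - 0) = 95.75°Ré.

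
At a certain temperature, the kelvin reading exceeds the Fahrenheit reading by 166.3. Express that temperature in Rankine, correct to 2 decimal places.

Let x be the kelvin reading; then the Fahrenheit reading is 1.8·x - 459.67.
(1.8·x - 459.67) - x = -166.3  ⇒  (0.8)·x = 293.37  ⇒  x = 366.7125 K.
In Celsius: 366.7125 - 273.15 = 93.5625°C.
In Rankine: 93.5625 × 1.8 + 491.67 = 660.08°R.

660.08°R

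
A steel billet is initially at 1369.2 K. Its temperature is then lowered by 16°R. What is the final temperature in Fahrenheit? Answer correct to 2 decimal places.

Initial temperature in Celsius: 1369.2 - 273.15 = 1096.0500°C.
The 16°R change is an interval, so only the factor 5/9 applies: -16 × 5/9 = -8.8889°C.
Final Celsius temperature: 1096.0500 - 8.8889 = 1087.1611°C.
In Fahrenheit: 1087.1611 × 1.8 + 32 = 1988.89°F.

1988.89°F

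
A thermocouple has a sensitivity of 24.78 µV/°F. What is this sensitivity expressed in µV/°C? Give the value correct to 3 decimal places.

44.604 µV/°C

The quantity depends on a temperature interval, so only the ratio of degree sizes applies; the offset between the scales is irrelevant.
A change of 1°C is a change of 1.8°F, so per °C the value is 24.78 × 1.8 = 44.604.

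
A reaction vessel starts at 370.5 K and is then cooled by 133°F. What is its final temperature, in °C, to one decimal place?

23.5°C

Initial temperature in Celsius: 370.5 - 273.15 = 97.3500°C.
The 133°F change is an interval, so only the factor 5/9 applies: -133 × 5/9 = -73.8889°C.
Final Celsius temperature: 97.3500 - 73.8889 = 23.4611°C.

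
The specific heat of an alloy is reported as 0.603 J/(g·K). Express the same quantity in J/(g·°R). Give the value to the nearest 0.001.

0.335 J/(g·°R)

Since only a temperature interval is involved, the additive offset between the scales drops out.
A change of 1°R is a change of 5/9 K, so per °R the value is 0.603 × 5/9 = 0.335.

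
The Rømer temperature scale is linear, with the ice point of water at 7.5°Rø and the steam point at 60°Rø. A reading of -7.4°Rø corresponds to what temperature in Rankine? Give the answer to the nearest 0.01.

440.58°R

Linear interpolation between the fixed points: C = (-7.4 - 7.5) × 100 / (60 - 7.5) = -28.3810°C.
Then -28.3810 × 1.8 + 491.67 = 440.58°R.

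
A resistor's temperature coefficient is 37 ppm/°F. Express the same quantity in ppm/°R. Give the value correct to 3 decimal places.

The quantity depends on a temperature interval, so only the ratio of degree sizes applies; the offset between the scales is irrelevant.
A change of 1°R is a change of 1°F, so per °R the value is 37 × 1 = 37.000.

37.000 ppm/°R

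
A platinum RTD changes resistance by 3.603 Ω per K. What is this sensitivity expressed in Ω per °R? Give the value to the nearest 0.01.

2.00 Ω per °R

The quantity depends on a temperature interval, so only the ratio of degree sizes applies; the offset between the scales is irrelevant.
A change of 1°R is a change of 5/9 K, so per °R the value is 3.603 × 5/9 = 2.00.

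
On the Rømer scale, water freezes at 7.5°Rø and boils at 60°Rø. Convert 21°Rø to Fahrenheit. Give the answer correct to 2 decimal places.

78.29°F

Linear interpolation between the fixed points: C = (21 - 7.5) × 100 / (60 - 7.5) = 25.7143°C.
Then 25.7143 × 1.8 + 32 = 78.29°F.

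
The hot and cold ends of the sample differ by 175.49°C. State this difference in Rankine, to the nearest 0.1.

315.9°R

Only the scale ratio 1.8 matters for a change in temperature.
175.49 × 1.8 = 315.9.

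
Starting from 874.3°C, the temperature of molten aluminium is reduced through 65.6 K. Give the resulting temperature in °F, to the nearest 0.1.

1487.7°F

The 65.6 K change is an interval; Kelvin and Celsius degrees are the same size, so ΔC = -65.6°C.
Final Celsius temperature: 874.3000 - 65.6000 = 808.7000°C.
In Fahrenheit: 808.7000 × 1.8 + 32 = 1487.7°F.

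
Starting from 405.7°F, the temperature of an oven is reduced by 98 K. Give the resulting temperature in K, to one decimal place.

382.8 K

Initial temperature in Celsius: (405.7 - 32) × 5/9 = 207.6111°C.
The 98 K change is an interval; Kelvin and Celsius degrees are the same size, so ΔC = -98°C.
Final Celsius temperature: 207.6111 - 98.0000 = 109.6111°C.
In kelvin: 109.6111 + 273.15 = 382.8 K.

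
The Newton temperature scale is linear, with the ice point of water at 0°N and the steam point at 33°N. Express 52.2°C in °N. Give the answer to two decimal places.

Linearly onto the Newton scale: 0 + (52.2000 / 100) × (33 - 0) = 17.23°N.

17.23°N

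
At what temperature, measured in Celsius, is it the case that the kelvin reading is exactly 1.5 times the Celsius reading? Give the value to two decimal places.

546.30°C

Let C be the Celsius reading. The kelvin reading is K = 1·C + 273.15.
Require K = 1.5·C: 1·C + 273.15 = 1.5·C.
(-0.5)·C = -273.15  ⇒  C = 546.30.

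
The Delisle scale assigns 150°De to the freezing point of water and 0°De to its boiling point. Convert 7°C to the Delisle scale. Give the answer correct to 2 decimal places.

Linearly onto the Delisle scale: 150 + (7.0000 / 100) × (0 - 150) = 139.50°De.

139.50°De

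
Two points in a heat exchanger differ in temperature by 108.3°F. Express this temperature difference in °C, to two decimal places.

For a temperature interval the offset drops out; only the factor 5/9 applies.
108.3 × 5/9 = 60.17.

60.17°C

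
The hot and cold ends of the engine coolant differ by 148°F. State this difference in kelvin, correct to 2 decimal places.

82.22 K

Only the scale ratio 5/9 matters for a change in temperature.
148 × 5/9 = 82.22.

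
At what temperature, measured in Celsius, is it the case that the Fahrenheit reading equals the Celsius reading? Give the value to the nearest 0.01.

-40.00°C

Let C be the Celsius reading. The Fahrenheit reading is F = 1.8·C + 32.
Set F = C: 1.8·C + 32 = C.
(0.8)·C = -32  ⇒  C = -40.00.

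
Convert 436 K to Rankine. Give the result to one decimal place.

784.8°R

In Celsius: 436 - 273.15 = 162.8500°C.
In Rankine: 162.8500 × 1.8 + 491.67 = 784.8°R.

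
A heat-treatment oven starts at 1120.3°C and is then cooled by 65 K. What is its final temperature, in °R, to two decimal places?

The 65 K change is an interval; Kelvin and Celsius degrees are the same size, so ΔC = -65°C.
Final Celsius temperature: 1120.3000 - 65.0000 = 1055.3000°C.
In Rankine: 1055.3000 × 1.8 + 491.67 = 2391.21°R.

2391.21°R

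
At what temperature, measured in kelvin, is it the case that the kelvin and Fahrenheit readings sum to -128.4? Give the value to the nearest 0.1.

Let K be the kelvin reading. The Fahrenheit reading is F = 1.8·K - 459.67.
Require K + F = -128.4: (2.8)·K - 459.67 = -128.4.
K = (-128.4 + 459.67) / (2.8) = 118.3.

118.3 K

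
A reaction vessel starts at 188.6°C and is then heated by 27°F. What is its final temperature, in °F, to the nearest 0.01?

The 27°F change is an interval, so only the factor 5/9 applies: +27 × 5/9 = +15.0000°C.
Final Celsius temperature: 188.6000 + 15.0000 = 203.6000°C.
In Fahrenheit: 203.6000 × 1.8 + 32 = 398.48°F.

398.48°F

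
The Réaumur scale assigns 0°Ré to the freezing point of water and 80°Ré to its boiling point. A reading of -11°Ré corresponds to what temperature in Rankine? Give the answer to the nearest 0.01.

Linear interpolation between the fixed points: C = (-11 - 0) × 100 / (80 - 0) = -13.7500°C.
Then -13.7500 × 1.8 + 491.67 = 466.92°R.

466.92°R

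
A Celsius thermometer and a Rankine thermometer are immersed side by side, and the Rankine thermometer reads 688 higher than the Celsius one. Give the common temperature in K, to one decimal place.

518.6 K

Let x be the Celsius reading; then the Rankine reading is 1.8·x + 491.67.
(1.8·x + 491.67) - x = 688  ⇒  (0.8)·x = 196.33  ⇒  x = 245.4125°C.
In kelvin: 245.4125 + 273.15 = 518.6 K.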